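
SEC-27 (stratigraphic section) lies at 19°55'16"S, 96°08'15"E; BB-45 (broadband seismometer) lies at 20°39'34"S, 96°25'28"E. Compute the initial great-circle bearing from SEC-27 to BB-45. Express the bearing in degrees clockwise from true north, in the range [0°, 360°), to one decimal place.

160.0°

SEC-27: φ = -19.92111°, λ = +96.13750°
BB-45: φ = -20.65944°, λ = +96.42444°
Δλ = 0.2869°
y = sin Δλ · cos φ₂ = 0.004686
x = cos φ₁ sin φ₂ − sin φ₁ cos φ₂ cos Δλ = -0.012890
θ = atan2(y, x) = 160.0217° → 160.0217° (mod 360°)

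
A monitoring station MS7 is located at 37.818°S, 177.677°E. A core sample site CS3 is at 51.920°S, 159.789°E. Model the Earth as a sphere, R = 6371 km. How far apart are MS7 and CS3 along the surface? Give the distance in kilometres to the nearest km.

2097 km

Δφ = -14.1020°,  Δλ = -17.8880°
a = sin²(Δφ/2) + cos φ₁ cos φ₂ sin²(Δλ/2) = 0.026845
c = 2·arcsin(√a) = 0.329171 rad = 18.8601°
d = R·c = 6371 × 0.329171 = 2097.1 km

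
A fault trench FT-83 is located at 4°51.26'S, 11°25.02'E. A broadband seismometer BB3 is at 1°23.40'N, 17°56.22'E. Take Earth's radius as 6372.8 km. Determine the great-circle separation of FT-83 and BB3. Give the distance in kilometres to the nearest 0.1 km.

1003.6 km

FT-83: φ = -4.85433°, λ = +11.41700°
BB3: φ = +1.39000°, λ = +17.93700°
Δφ = 6.2443°,  Δλ = 6.5200°
a = sin²(Δφ/2) + cos φ₁ cos φ₂ sin²(Δλ/2) = 0.006188
c = 2·arcsin(√a) = 0.157487 rad = 9.0234°
d = R·c = 6372.8 × 0.157487 = 1003.6 km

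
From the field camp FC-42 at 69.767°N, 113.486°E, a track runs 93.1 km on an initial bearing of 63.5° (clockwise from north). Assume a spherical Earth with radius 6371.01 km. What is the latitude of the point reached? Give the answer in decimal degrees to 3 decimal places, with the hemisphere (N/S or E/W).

70.127°N

δ = d/R = 93.1/6371.01 = 0.014613 rad
φ₂ = arcsin(sin φ₁ cos δ + cos φ₁ sin δ cos θ)
   = arcsin(0.93829·0.99989 + 0.34584·0.01461·0.44620) = 70.12705°
λ₂ = λ₁ + atan2(sin θ sin δ cos φ₁, cos δ − sin φ₁ sin φ₂) = 115.69070°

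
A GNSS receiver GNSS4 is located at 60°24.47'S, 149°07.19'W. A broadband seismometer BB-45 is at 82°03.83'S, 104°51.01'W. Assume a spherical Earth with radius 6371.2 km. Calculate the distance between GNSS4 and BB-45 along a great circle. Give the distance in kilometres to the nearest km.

2723 km

GNSS4: φ = -60.40783°, λ = -149.11983°
BB-45: φ = -82.06383°, λ = -104.85017°
Δφ = -21.6560°,  Δλ = 44.2697°
a = sin²(Δφ/2) + cos φ₁ cos φ₂ sin²(Δλ/2) = 0.044972
c = 2·arcsin(√a) = 0.427375 rad = 24.4868°
d = R·c = 6371.2 × 0.427375 = 2722.9 km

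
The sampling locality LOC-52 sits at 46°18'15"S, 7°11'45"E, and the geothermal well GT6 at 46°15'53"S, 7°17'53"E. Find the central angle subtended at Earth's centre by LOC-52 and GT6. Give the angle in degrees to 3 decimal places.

0.081°

LOC-52: φ = -46.30417°, λ = +7.19583°
GT6: φ = -46.26472°, λ = +7.29806°
Δφ = 0.0394°,  Δλ = 0.1022°
a = sin²(Δφ/2) + cos φ₁ cos φ₂ sin²(Δλ/2) = 0.000000
c = 2·arcsin(√a) = 0.001412 rad = 0.0809°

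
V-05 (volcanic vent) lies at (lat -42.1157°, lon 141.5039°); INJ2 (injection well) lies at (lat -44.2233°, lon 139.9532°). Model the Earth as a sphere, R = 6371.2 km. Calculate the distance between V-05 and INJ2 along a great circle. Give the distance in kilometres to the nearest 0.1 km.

Δφ = -2.1076°,  Δλ = -1.5507°
a = sin²(Δφ/2) + cos φ₁ cos φ₂ sin²(Δλ/2) = 0.000436
c = 2·arcsin(√a) = 0.041744 rad = 2.3918°
d = R·c = 6371.2 × 0.041744 = 266.0 km

266.0 km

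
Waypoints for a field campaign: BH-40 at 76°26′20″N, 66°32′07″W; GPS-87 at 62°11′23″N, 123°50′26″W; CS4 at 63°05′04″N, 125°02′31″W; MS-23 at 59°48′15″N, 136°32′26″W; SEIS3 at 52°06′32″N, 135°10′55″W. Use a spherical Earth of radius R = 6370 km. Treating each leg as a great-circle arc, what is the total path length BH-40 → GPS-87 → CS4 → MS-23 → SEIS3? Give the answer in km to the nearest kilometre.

BH-40: φ = +76.43889°, λ = -66.53528°
GPS-87: φ = +62.18972°, λ = -123.84056°
CS4: φ = +63.08444°, λ = -125.04194°
MS-23: φ = +59.80417°, λ = -136.54056°
SEIS3: φ = +52.10889°, λ = -135.18194°
BH-40→GPS-87: c = 0.405438 rad, d = 2582.64 km
GPS-87→CS4: c = 0.018350 rad, d = 116.89 km
CS4→MS-23: c = 0.111485 rad, d = 710.16 km
MS-23→SEIS3: c = 0.134955 rad, d = 859.66 km
Total = 2582.64 + 116.89 + 710.16 + 859.66 = 4269.35 km

4269 km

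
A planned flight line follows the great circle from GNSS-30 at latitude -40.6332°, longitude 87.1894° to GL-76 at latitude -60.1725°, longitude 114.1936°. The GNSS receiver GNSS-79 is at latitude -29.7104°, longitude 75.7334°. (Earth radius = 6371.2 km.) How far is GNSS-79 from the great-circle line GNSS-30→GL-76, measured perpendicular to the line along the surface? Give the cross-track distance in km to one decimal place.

346.3 km

δ₁₃ = central angle GNSS-30→GNSS-79 = 0.250648 rad  (haversine)
θ₁₃ = bearing GNSS-30→GNSS-79 = 315.933°,  θ₁₂ = bearing GNSS-30→GL-76 = 148.585°
dₓₜ = R·arcsin(sin δ₁₃ · sin(θ₁₃ − θ₁₂)) = 6371.2·arcsin(0.24803·sin(167.348°)) = 346.282 km
|dₓₜ| = 346.282 km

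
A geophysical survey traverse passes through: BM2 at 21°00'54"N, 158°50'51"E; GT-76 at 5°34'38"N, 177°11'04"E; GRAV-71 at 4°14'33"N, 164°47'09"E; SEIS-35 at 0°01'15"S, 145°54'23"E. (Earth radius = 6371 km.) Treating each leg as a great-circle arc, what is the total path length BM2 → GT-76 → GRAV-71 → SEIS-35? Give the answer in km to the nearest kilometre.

BM2: φ = +21.01500°, λ = +158.84750°
GT-76: φ = +5.57722°, λ = +177.18444°
GRAV-71: φ = +4.24250°, λ = +164.78583°
SEIS-35: φ = -0.02083°, λ = +145.90639°
BM2→GT-76: c = 0.410943 rad, d = 2618.12 km
GT-76→GRAV-71: c = 0.216849 rad, d = 1381.55 km
GRAV-71→SEIS-35: c = 0.337511 rad, d = 2150.28 km
Total = 2618.12 + 1381.55 + 2150.28 = 6149.94 km

6150 km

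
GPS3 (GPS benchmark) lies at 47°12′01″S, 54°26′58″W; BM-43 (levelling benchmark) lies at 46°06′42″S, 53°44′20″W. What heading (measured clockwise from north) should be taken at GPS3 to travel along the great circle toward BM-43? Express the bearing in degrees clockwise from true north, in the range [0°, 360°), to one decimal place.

GPS3: φ = -47.20028°, λ = -54.44944°
BM-43: φ = -46.11167°, λ = -53.73889°
Δλ = 0.7106°
y = sin Δλ · cos φ₂ = 0.008597
x = cos φ₁ sin φ₂ − sin φ₁ cos φ₂ cos Δλ = 0.018960
θ = atan2(y, x) = 24.3919° → 24.3919° (mod 360°)

24.4°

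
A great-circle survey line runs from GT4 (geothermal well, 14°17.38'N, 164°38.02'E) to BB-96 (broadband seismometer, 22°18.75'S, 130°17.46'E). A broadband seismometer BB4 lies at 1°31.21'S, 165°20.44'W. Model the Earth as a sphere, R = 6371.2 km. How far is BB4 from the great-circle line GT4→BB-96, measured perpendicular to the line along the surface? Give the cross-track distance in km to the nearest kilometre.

3548 km

GT4: φ = +14.28967°, λ = +164.63367°
BB-96: φ = -22.31250°, λ = +130.29100°
BB4: φ = -1.52017°, λ = -165.34067°
δ₁₃ = central angle GT4→BB4 = 0.587786 rad  (haversine)
θ₁₃ = bearing GT4→BB4 = 115.569°,  θ₁₂ = bearing GT4→BB-96 = 223.165°
dₓₜ = R·arcsin(sin δ₁₃ · sin(θ₁₃ − θ₁₂)) = 6371.2·arcsin(0.55452·sin(-107.596°)) = -3548.265 km
|dₓₜ| = 3548.265 km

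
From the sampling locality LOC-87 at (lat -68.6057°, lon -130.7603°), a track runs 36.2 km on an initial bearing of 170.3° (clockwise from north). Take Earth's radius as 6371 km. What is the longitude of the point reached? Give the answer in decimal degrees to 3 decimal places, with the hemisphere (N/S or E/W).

130.608°W

δ = d/R = 36.2/6371 = 0.005682 rad
φ₂ = arcsin(sin φ₁ cos δ + cos φ₁ sin δ cos θ)
   = arcsin(-0.93109·0.99998 + 0.36478·0.00568·-0.98570) = -68.92653°
λ₂ = λ₁ + atan2(sin θ sin δ cos φ₁, cos δ − sin φ₁ sin φ₂) = -130.60775°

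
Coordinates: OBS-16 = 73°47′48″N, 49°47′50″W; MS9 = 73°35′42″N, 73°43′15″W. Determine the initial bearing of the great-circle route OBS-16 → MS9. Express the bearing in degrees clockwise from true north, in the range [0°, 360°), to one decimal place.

279.8°

OBS-16: φ = +73.79667°, λ = -49.79722°
MS9: φ = +73.59500°, λ = -73.72083°
Δλ = -23.9236°
y = sin Δλ · cos φ₂ = -0.114529
x = cos φ₁ sin φ₂ − sin φ₁ cos φ₂ cos Δλ = 0.019780
θ = atan2(y, x) = -80.2010° → 279.7990° (mod 360°)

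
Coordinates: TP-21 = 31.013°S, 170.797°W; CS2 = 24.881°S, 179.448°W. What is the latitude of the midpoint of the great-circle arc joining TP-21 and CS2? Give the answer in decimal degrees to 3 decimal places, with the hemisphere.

Bx = cos φ₂ cos Δλ = 0.896862,  By = cos φ₂ sin Δλ = -0.136454
φₘ = atan2(sin φ₁ + sin φ₂, √((cos φ₁ + Bx)² + By²)) = -28.01466°
λₘ = λ₁ + atan2(By, cos φ₁ + Bx) = -175.24565°

28.015°S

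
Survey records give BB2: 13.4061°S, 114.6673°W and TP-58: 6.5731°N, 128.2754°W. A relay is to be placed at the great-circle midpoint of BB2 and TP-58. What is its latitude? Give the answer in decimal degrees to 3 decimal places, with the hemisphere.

3.441°S

Bx = cos φ₂ cos Δλ = 0.965539,  By = cos φ₂ sin Δλ = -0.233733
φₘ = atan2(sin φ₁ + sin φ₂, √((cos φ₁ + Bx)² + By²)) = -3.44067°
λₘ = λ₁ + atan2(By, cos φ₁ + Bx) = -121.54324°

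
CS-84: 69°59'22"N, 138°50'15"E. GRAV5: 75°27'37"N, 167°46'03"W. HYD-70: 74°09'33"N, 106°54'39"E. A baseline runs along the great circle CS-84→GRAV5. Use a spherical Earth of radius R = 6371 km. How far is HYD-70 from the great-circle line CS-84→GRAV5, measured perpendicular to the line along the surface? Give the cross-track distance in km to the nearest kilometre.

1154 km

CS-84: φ = +69.98944°, λ = +138.83750°
GRAV5: φ = +75.46028°, λ = -167.76750°
HYD-70: φ = +74.15917°, λ = +106.91083°
δ₁₃ = central angle CS-84→HYD-70 = 0.183435 rad  (haversine)
θ₁₃ = bearing CS-84→HYD-70 = 307.686°,  θ₁₂ = bearing CS-84→GRAV5 = 46.602°
dₓₜ = R·arcsin(sin δ₁₃ · sin(θ₁₃ − θ₁₂)) = 6371·arcsin(0.18241·sin(261.084°)) = -1154.384 km
|dₓₜ| = 1154.384 km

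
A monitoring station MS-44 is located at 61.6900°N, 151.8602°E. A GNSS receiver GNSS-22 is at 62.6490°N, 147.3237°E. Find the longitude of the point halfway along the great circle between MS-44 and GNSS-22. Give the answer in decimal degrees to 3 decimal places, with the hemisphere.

Bx = cos φ₂ cos Δλ = 0.458001,  By = cos φ₂ sin Δλ = -0.036339
φₘ = atan2(sin φ₁ + sin φ₂, √((cos φ₁ + Bx)² + By²)) = 62.18803°
λₘ = λ₁ + atan2(By, cos φ₁ + Bx) = 149.62793°

149.628°E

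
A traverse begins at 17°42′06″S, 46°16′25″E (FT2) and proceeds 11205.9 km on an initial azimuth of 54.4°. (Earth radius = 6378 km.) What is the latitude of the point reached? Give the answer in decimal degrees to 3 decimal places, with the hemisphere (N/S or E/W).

FT2: φ = -17.70167°, λ = +46.27361°
δ = d/R = 11205.9/6378 = 1.756961 rad
φ₂ = arcsin(sin φ₁ cos δ + cos φ₁ sin δ cos θ)
   = arcsin(-0.30406·-0.18509 + 0.95265·0.98272·0.58212) = 36.96005°
λ₂ = λ₁ + atan2(sin θ sin δ cos φ₁, cos δ − sin φ₁ sin φ₂) = 136.44467°

36.960°N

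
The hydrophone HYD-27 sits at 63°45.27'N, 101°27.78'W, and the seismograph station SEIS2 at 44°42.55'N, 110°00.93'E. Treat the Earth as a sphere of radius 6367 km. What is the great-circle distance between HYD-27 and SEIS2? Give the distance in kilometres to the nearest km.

7636 km

HYD-27: φ = +63.75450°, λ = -101.46300°
SEIS2: φ = +44.70917°, λ = +110.01550°
Δφ = -19.0453°,  Δλ = -148.5215°
a = sin²(Δφ/2) + cos φ₁ cos φ₂ sin²(Δλ/2) = 0.318523
c = 2·arcsin(√a) = 1.199361 rad = 68.7183°
d = R·c = 6367 × 1.199361 = 7636.3 km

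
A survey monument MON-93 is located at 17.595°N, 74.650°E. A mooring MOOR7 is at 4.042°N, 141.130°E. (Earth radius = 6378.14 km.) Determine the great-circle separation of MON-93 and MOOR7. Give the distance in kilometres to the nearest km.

Δφ = -13.5530°,  Δλ = 66.4800°
a = sin²(Δφ/2) + cos φ₁ cos φ₂ sin²(Δλ/2) = 0.299620
c = 2·arcsin(√a) = 1.158449 rad = 66.3742°
d = R·c = 6378.14 × 1.158449 = 7388.8 km

7389 km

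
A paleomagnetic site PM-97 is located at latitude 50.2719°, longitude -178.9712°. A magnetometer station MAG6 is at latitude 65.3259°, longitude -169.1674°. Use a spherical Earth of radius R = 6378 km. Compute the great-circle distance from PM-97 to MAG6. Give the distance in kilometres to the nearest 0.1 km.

Δφ = 15.0540°,  Δλ = 9.8038°
a = sin²(Δφ/2) + cos φ₁ cos φ₂ sin²(Δλ/2) = 0.019107
c = 2·arcsin(√a) = 0.277348 rad = 15.8908°
d = R·c = 6378 × 0.277348 = 1768.9 km

1768.9 km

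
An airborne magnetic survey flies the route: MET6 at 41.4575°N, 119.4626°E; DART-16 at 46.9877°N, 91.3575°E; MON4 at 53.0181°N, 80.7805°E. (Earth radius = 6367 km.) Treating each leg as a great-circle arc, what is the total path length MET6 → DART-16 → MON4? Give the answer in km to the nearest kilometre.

MET6→DART-16: c = 0.362360 rad, d = 2307.15 km
DART-16→MON4: c = 0.158318 rad, d = 1008.01 km
Total = 2307.15 + 1008.01 = 3315.16 km

3315 km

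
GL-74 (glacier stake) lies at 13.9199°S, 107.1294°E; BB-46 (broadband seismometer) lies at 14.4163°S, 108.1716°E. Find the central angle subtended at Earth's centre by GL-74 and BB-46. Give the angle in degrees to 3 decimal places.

1.126°

Δφ = -0.4964°,  Δλ = 1.0422°
a = sin²(Δφ/2) + cos φ₁ cos φ₂ sin²(Δλ/2) = 0.000097
c = 2·arcsin(√a) = 0.019650 rad = 1.1258°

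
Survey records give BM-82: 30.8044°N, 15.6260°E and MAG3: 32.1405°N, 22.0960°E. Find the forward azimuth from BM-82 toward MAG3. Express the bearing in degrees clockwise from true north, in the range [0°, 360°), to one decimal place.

Δλ = 6.4700°
y = sin Δλ · cos φ₂ = 0.095414
x = cos φ₁ sin φ₂ − sin φ₁ cos φ₂ cos Δλ = 0.026079
θ = atan2(y, x) = 74.7130° → 74.7130° (mod 360°)

74.7°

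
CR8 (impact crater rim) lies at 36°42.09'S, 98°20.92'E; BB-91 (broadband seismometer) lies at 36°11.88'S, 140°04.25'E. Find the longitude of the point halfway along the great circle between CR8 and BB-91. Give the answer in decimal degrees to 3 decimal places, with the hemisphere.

CR8: φ = -36.70150°, λ = +98.34867°
BB-91: φ = -36.19800°, λ = +140.07083°
Bx = cos φ₂ cos Δλ = 0.602315,  By = cos φ₂ sin Δλ = 0.537061
φₘ = atan2(sin φ₁ + sin φ₂, √((cos φ₁ + Bx)² + By²)) = -38.32351°
λₘ = λ₁ + atan2(By, cos φ₁ + Bx) = 119.28061°

119.281°E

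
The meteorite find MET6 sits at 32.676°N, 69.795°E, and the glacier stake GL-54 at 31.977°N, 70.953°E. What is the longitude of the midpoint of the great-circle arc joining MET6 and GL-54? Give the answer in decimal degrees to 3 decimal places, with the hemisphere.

Bx = cos φ₂ cos Δλ = 0.848088,  By = cos φ₂ sin Δλ = 0.017143
φₘ = atan2(sin φ₁ + sin φ₂, √((cos φ₁ + Bx)² + By²)) = 32.32782°
λₘ = λ₁ + atan2(By, cos φ₁ + Bx) = 70.37624°

70.376°E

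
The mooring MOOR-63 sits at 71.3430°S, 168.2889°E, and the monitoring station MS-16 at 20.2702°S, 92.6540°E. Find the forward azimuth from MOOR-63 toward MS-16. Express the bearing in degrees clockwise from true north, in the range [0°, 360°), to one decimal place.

Δλ = -75.6349°
y = sin Δλ · cos φ₂ = -0.908740
x = cos φ₁ sin φ₂ − sin φ₁ cos φ₂ cos Δλ = 0.109675
θ = atan2(y, x) = -83.1183° → 276.8817° (mod 360°)

276.9°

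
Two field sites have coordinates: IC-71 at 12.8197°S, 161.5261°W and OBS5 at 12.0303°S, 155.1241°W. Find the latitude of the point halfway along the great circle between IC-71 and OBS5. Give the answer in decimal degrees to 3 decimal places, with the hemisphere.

Bx = cos φ₂ cos Δλ = 0.971938,  By = cos φ₂ sin Δλ = 0.109055
φₘ = atan2(sin φ₁ + sin φ₂, √((cos φ₁ + Bx)² + By²)) = -12.44381°
λₘ = λ₁ + atan2(By, cos φ₁ + Bx) = -158.32024°

12.444°S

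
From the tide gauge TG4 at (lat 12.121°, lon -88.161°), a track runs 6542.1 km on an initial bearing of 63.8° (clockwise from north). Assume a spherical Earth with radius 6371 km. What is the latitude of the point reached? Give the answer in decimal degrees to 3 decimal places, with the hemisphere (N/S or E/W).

28.557°N

δ = d/R = 6542.1/6371 = 1.026856 rad
φ₂ = arcsin(sin φ₁ cos δ + cos φ₁ sin δ cos θ)
   = arcsin(0.20998·0.51751 + 0.97771·0.85568·0.44151) = 28.55677°
λ₂ = λ₁ + atan2(sin θ sin δ cos φ₁, cos δ − sin φ₁ sin φ₂) = -27.22206°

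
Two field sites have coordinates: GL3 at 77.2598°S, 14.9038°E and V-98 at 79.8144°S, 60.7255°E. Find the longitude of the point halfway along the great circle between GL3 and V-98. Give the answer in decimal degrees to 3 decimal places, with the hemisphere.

Bx = cos φ₂ cos Δλ = 0.123237,  By = cos φ₂ sin Δλ = 0.126823
φₘ = atan2(sin φ₁ + sin φ₂, √((cos φ₁ + Bx)² + By²)) = -79.40897°
λₘ = λ₁ + atan2(By, cos φ₁ + Bx) = 35.15391°

35.154°E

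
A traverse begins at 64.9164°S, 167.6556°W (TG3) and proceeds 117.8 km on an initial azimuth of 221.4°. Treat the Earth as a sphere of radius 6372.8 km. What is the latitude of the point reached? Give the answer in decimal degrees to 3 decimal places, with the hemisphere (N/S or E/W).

65.701°S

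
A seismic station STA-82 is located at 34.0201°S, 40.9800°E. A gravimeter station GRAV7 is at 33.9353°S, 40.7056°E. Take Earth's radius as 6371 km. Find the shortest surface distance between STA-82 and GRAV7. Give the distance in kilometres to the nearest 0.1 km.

Δφ = 0.0848°,  Δλ = -0.2744°
a = sin²(Δφ/2) + cos φ₁ cos φ₂ sin²(Δλ/2) = 0.000004
c = 2·arcsin(√a) = 0.004238 rad = 0.2428°
d = R·c = 6371 × 0.004238 = 27.0 km

27.0 km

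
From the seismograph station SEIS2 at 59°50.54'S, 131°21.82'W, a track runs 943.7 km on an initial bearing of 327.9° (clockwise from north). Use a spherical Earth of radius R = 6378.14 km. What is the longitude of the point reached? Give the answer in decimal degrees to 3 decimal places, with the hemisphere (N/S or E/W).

SEIS2: φ = -59.84233°, λ = -131.36367°
δ = d/R = 943.7/6378.14 = 0.147958 rad
φ₂ = arcsin(sin φ₁ cos δ + cos φ₁ sin δ cos θ)
   = arcsin(-0.86465·0.98907 + 0.50238·0.14742·0.84712) = -52.41607°
λ₂ = λ₁ + atan2(sin θ sin δ cos φ₁, cos δ − sin φ₁ sin φ₂) = -138.74311°

138.743°W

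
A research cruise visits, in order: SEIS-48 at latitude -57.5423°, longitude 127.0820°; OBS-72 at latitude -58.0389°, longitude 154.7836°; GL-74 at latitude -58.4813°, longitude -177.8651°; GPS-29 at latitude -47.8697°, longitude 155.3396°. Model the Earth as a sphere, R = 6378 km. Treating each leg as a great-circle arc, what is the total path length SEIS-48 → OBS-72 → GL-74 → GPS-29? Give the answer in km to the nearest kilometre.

SEIS-48→OBS-72: c = 0.256039 rad, d = 1633.02 km
OBS-72→GL-74: c = 0.249509 rad, d = 1591.37 km
GL-74→GPS-29: c = 0.332461 rad, d = 2120.43 km
Total = 1633.02 + 1591.37 + 2120.43 = 5344.82 km

5345 km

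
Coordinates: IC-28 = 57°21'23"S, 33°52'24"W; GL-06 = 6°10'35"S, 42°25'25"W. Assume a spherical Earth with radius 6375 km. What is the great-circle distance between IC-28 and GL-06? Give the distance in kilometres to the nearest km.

5743 km

IC-28: φ = -57.35639°, λ = -33.87333°
GL-06: φ = -6.17639°, λ = -42.42361°
Δφ = 51.1800°,  Δλ = -8.5503°
a = sin²(Δφ/2) + cos φ₁ cos φ₂ sin²(Δλ/2) = 0.189542
c = 2·arcsin(√a) = 0.900886 rad = 51.6170°
d = R·c = 6375 × 0.900886 = 5743.2 km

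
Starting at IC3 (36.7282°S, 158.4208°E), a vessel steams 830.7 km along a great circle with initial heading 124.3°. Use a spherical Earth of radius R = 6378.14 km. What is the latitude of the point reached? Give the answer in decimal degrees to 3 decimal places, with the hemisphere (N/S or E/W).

40.663°S

δ = d/R = 830.7/6378.14 = 0.130242 rad
φ₂ = arcsin(sin φ₁ cos δ + cos φ₁ sin δ cos θ)
   = arcsin(-0.59802·0.99153 + 0.80148·0.12987·-0.56353) = -40.66333°
λ₂ = λ₁ + atan2(sin θ sin δ cos φ₁, cos δ − sin φ₁ sin φ₂) = 166.55191°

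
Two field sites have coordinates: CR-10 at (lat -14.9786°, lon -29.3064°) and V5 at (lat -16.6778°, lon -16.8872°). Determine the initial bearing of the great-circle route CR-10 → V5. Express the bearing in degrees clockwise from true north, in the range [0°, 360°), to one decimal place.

Δλ = 12.4192°
y = sin Δλ · cos φ₂ = 0.206016
x = cos φ₁ sin φ₂ − sin φ₁ cos φ₂ cos Δλ = -0.035446
θ = atan2(y, x) = 99.7624° → 99.7624° (mod 360°)

99.8°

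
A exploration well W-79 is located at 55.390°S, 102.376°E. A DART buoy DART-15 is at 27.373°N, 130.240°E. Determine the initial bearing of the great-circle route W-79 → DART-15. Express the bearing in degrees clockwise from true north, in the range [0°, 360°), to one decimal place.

24.6°

Δλ = 27.8640°
y = sin Δλ · cos φ₂ = 0.415044
x = cos φ₁ sin φ₂ − sin φ₁ cos φ₂ cos Δλ = 0.907295
θ = atan2(y, x) = 24.5818° → 24.5818° (mod 360°)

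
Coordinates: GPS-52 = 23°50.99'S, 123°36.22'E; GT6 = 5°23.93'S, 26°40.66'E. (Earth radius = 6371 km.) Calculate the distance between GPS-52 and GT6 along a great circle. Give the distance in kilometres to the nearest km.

10465 km

GPS-52: φ = -23.84983°, λ = +123.60367°
GT6: φ = -5.39883°, λ = +26.67767°
Δφ = 18.4510°,  Δλ = -96.9260°
a = sin²(Δφ/2) + cos φ₁ cos φ₂ sin²(Δλ/2) = 0.535879
c = 2·arcsin(√a) = 1.642615 rad = 94.1149°
d = R·c = 6371 × 1.642615 = 10465.1 km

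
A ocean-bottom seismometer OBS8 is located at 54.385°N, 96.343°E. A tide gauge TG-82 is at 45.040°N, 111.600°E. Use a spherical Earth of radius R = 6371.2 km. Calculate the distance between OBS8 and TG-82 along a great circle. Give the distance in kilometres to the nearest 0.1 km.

Δφ = -9.3450°,  Δλ = 15.2570°
a = sin²(Δφ/2) + cos φ₁ cos φ₂ sin²(Δλ/2) = 0.013887
c = 2·arcsin(√a) = 0.236236 rad = 13.5353°
d = R·c = 6371.2 × 0.236236 = 1505.1 km

1505.1 km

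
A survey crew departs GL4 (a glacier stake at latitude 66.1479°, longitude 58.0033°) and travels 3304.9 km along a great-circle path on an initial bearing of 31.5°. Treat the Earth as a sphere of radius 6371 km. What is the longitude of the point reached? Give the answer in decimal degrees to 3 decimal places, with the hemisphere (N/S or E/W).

155.795°E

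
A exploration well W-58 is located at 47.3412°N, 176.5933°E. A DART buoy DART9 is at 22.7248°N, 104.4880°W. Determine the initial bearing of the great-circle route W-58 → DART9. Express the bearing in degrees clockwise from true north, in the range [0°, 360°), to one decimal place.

Δλ = 78.9187°
y = sin Δλ · cos φ₂ = 0.905174
x = cos φ₁ sin φ₂ − sin φ₁ cos φ₂ cos Δλ = 0.131399
θ = atan2(y, x) = 81.7404° → 81.7404° (mod 360°)

81.7°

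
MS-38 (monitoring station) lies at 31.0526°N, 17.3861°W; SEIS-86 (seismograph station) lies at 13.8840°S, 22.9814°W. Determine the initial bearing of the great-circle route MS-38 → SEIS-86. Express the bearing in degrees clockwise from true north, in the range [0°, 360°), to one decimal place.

Δλ = -5.5953°
y = sin Δλ · cos φ₂ = -0.094653
x = cos φ₁ sin φ₂ − sin φ₁ cos φ₂ cos Δλ = -0.703938
θ = atan2(y, x) = -172.3419° → 187.6581° (mod 360°)

187.7°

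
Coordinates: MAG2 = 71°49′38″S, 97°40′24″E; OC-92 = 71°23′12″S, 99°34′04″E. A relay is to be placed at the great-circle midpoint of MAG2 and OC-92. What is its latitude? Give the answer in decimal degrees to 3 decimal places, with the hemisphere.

MAG2: φ = -71.82722°, λ = +97.67333°
OC-92: φ = -71.38667°, λ = +99.56778°
Bx = cos φ₂ cos Δλ = 0.319005,  By = cos φ₂ sin Δλ = 0.010552
φₘ = atan2(sin φ₁ + sin φ₂, √((cos φ₁ + Bx)² + By²)) = -71.60929°
λₘ = λ₁ + atan2(By, cos φ₁ + Bx) = 98.63151°

71.609°S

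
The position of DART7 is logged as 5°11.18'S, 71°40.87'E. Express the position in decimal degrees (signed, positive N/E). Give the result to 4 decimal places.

-5.1863°, +71.6812°

lat: 5.1863° S → -5.1863°
lon: 71.6812° E → +71.6812°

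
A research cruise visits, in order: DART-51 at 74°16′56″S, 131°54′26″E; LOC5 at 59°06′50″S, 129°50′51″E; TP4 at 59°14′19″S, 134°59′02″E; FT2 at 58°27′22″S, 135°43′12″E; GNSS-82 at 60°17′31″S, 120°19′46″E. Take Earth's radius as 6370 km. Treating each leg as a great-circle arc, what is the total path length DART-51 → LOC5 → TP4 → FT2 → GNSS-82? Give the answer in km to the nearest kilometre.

DART-51: φ = -74.28222°, λ = +131.90722°
LOC5: φ = -59.11389°, λ = +129.84750°
TP4: φ = -59.23861°, λ = +134.98389°
FT2: φ = -58.45611°, λ = +135.72000°
GNSS-82: φ = -60.29194°, λ = +120.32944°
DART-51→LOC5: c = 0.265081 rad, d = 1688.56 km
LOC5→TP4: c = 0.045975 rad, d = 292.86 km
TP4→FT2: c = 0.015188 rad, d = 96.75 km
FT2→GNSS-82: c = 0.140191 rad, d = 893.02 km
Total = 1688.56 + 292.86 + 96.75 + 893.02 = 2971.19 km

2971 km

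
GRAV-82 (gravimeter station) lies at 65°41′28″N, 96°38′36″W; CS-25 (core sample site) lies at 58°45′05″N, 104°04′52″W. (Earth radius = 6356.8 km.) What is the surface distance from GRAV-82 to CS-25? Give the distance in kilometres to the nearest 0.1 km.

859.3 km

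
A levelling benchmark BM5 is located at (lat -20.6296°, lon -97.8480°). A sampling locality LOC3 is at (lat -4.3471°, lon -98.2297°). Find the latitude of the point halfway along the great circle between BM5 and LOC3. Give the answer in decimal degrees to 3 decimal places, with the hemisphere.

12.488°S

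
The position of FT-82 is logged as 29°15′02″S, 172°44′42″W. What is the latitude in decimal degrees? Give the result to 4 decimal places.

29.2506°S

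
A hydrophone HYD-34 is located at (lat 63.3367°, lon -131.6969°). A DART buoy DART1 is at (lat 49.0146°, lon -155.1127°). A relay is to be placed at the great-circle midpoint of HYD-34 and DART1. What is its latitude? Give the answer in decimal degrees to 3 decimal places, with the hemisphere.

56.711°N

Bx = cos φ₂ cos Δλ = 0.601853,  By = cos φ₂ sin Δλ = -0.260642
φₘ = atan2(sin φ₁ + sin φ₂, √((cos φ₁ + Bx)² + By²)) = 56.71063°
λₘ = λ₁ + atan2(By, cos φ₁ + Bx) = -145.63004°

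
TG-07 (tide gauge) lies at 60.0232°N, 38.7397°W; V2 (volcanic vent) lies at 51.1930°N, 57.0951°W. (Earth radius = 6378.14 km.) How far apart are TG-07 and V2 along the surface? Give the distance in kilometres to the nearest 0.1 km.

1507.0 km

Δφ = -8.8302°,  Δλ = -18.3554°
a = sin²(Δφ/2) + cos φ₁ cos φ₂ sin²(Δλ/2) = 0.013892
c = 2·arcsin(√a) = 0.236278 rad = 13.5377°
d = R·c = 6378.14 × 0.236278 = 1507.0 km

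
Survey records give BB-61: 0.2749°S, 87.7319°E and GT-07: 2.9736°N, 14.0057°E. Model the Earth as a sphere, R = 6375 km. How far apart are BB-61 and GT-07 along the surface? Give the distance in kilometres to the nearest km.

8207 km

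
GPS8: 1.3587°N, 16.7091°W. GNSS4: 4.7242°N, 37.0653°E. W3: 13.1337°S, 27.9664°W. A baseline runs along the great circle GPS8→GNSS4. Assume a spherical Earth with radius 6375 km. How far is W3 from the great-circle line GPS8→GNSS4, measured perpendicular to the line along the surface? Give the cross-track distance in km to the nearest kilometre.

δ₁₃ = central angle GPS8→W3 = 0.319318 rad  (haversine)
θ₁₃ = bearing GPS8→W3 = 217.272°,  θ₁₂ = bearing GPS8→GNSS4 = 85.139°
dₓₜ = R·arcsin(sin δ₁₃ · sin(θ₁₃ − θ₁₂)) = 6375·arcsin(0.31392·sin(132.133°)) = 1497.840 km
|dₓₜ| = 1497.840 km

1498 km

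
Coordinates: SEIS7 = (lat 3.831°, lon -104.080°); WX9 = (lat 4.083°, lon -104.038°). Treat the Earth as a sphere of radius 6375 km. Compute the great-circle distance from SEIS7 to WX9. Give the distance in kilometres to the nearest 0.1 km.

28.4 km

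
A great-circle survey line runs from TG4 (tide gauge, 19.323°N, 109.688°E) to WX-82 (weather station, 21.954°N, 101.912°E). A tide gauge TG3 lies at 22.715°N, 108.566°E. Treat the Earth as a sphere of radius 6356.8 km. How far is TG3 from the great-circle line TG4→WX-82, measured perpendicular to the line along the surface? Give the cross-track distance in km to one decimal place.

309.5 km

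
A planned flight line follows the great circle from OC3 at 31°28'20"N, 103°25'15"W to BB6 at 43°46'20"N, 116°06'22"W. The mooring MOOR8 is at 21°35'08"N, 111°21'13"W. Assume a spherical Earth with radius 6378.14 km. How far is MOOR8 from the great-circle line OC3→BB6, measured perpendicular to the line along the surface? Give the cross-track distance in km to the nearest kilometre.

1294 km

OC3: φ = +31.47222°, λ = -103.42083°
BB6: φ = +43.77222°, λ = -116.10611°
MOOR8: φ = +21.58556°, λ = -111.35361°
δ₁₃ = central angle OC3→MOOR8 = 0.212247 rad  (haversine)
θ₁₃ = bearing OC3→MOOR8 = 217.532°,  θ₁₂ = bearing OC3→BB6 = 324.491°
dₓₜ = R·arcsin(sin δ₁₃ · sin(θ₁₃ − θ₁₂)) = 6378.14·arcsin(0.21066·sin(-106.959°)) = -1294.028 km
|dₓₜ| = 1294.028 km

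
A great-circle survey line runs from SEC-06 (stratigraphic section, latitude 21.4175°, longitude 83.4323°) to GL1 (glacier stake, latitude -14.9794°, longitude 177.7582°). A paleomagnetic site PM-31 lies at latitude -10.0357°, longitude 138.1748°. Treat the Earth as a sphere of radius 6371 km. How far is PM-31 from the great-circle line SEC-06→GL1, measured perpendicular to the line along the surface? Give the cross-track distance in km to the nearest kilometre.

δ₁₃ = central angle SEC-06→PM-31 = 1.086559 rad  (haversine)
θ₁₃ = bearing SEC-06→PM-31 = 114.698°,  θ₁₂ = bearing SEC-06→GL1 = 102.526°
dₓₜ = R·arcsin(sin δ₁₃ · sin(θ₁₃ − θ₁₂)) = 6371·arcsin(0.88503·sin(12.171°)) = 1195.820 km
|dₓₜ| = 1195.820 km

1196 km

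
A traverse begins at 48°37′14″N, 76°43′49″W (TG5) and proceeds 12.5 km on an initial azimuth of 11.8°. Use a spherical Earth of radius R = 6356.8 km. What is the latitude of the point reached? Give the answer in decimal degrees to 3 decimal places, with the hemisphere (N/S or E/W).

TG5: φ = +48.62056°, λ = -76.73028°
δ = d/R = 12.5/6356.8 = 0.001966 rad
φ₂ = arcsin(sin φ₁ cos δ + cos φ₁ sin δ cos θ)
   = arcsin(0.75035·1.00000 + 0.66104·0.00197·0.97887) = 48.73084°
λ₂ = λ₁ + atan2(sin θ sin δ cos φ₁, cos δ − sin φ₁ sin φ₂) = -76.69535°

48.731°N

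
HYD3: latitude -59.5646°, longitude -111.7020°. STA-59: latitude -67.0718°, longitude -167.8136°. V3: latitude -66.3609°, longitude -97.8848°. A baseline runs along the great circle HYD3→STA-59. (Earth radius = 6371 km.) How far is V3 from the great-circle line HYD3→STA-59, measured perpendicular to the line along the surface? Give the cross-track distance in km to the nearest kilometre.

1022 km

δ₁₃ = central angle HYD3→V3 = 0.160826 rad  (haversine)
θ₁₃ = bearing HYD3→V3 = 143.272°,  θ₁₂ = bearing HYD3→STA-59 = 229.189°
dₓₜ = R·arcsin(sin δ₁₃ · sin(θ₁₃ − θ₁₂)) = 6371·arcsin(0.16013·sin(-85.917°)) = -1021.998 km
|dₓₜ| = 1021.998 km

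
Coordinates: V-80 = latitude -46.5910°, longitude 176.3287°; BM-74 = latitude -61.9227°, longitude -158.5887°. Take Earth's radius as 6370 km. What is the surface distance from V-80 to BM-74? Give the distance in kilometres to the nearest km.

2329 km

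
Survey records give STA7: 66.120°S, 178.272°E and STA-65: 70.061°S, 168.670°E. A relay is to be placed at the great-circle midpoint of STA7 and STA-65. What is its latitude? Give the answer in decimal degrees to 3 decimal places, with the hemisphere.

Bx = cos φ₂ cos Δλ = 0.336242,  By = cos φ₂ sin Δλ = -0.056883
φₘ = atan2(sin φ₁ + sin φ₂, √((cos φ₁ + Bx)² + By²)) = -68.15962°
λₘ = λ₁ + atan2(By, cos φ₁ + Bx) = 173.88266°

68.160°S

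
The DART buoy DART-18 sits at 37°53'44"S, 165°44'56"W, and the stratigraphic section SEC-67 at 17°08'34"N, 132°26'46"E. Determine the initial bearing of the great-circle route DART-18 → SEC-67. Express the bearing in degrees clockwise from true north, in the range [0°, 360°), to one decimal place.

301.2°

DART-18: φ = -37.89556°, λ = -165.74889°
SEC-67: φ = +17.14278°, λ = +132.44611°
Δλ = -61.8050°
y = sin Δλ · cos φ₂ = -0.842189
x = cos φ₁ sin φ₂ − sin φ₁ cos φ₂ cos Δλ = 0.509912
θ = atan2(y, x) = -58.8068° → 301.1932° (mod 360°)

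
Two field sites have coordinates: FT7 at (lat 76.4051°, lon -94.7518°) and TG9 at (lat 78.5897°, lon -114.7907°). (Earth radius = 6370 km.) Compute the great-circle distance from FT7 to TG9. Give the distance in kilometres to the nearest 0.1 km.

536.3 km

Δφ = 2.1846°,  Δλ = -20.0389°
a = sin²(Δφ/2) + cos φ₁ cos φ₂ sin²(Δλ/2) = 0.001771
c = 2·arcsin(√a) = 0.084192 rad = 4.8238°
d = R·c = 6370 × 0.084192 = 536.3 km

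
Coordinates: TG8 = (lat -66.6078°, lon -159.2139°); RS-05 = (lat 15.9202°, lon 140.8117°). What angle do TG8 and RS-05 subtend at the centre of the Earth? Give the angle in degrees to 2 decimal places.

93.48°

Δφ = 82.5280°,  Δλ = -59.9744°
a = sin²(Δφ/2) + cos φ₁ cos φ₂ sin²(Δλ/2) = 0.530354
c = 2·arcsin(√a) = 1.631542 rad = 93.4805°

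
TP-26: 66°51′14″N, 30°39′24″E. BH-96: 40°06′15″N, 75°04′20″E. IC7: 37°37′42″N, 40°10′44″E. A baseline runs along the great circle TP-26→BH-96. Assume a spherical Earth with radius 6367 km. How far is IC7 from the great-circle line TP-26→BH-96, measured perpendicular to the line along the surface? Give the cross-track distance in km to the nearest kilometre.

TP-26: φ = +66.85389°, λ = +30.65667°
BH-96: φ = +40.10417°, λ = +75.07222°
IC7: φ = +37.62833°, λ = +40.17889°
δ₁₃ = central angle TP-26→IC7 = 0.518800 rad  (haversine)
θ₁₃ = bearing TP-26→IC7 = 164.678°,  θ₁₂ = bearing TP-26→BH-96 = 114.959°
dₓₜ = R·arcsin(sin δ₁₃ · sin(θ₁₃ − θ₁₂)) = 6367·arcsin(0.49584·sin(49.720°)) = 2469.928 km
|dₓₜ| = 2469.928 km

2470 km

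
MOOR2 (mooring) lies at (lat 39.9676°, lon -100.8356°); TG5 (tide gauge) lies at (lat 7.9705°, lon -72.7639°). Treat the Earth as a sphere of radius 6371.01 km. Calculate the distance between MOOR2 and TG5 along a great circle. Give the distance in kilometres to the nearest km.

Δφ = -31.9971°,  Δλ = 28.0717°
a = sin²(Δφ/2) + cos φ₁ cos φ₂ sin²(Δλ/2) = 0.120607
c = 2·arcsin(√a) = 0.709350 rad = 40.6428°
d = R·c = 6371.01 × 0.709350 = 4519.3 km

4519 km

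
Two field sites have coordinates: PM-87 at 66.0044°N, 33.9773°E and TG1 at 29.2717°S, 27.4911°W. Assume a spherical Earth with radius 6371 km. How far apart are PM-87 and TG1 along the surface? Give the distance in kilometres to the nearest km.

Δφ = -95.2761°,  Δλ = -61.4684°
a = sin²(Δφ/2) + cos φ₁ cos φ₂ sin²(Δλ/2) = 0.638628
c = 2·arcsin(√a) = 1.851733 rad = 106.0965°
d = R·c = 6371 × 1.851733 = 11797.4 km

11797 km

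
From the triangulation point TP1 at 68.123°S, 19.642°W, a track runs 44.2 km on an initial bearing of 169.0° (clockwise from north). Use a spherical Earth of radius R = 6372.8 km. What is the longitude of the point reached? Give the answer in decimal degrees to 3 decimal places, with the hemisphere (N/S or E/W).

δ = d/R = 44.2/6372.8 = 0.006936 rad
φ₂ = arcsin(sin φ₁ cos δ + cos φ₁ sin δ cos θ)
   = arcsin(-0.92799·0.99998 + 0.37262·0.00694·-0.98163) = -68.51296°
λ₂ = λ₁ + atan2(sin θ sin δ cos φ₁, cos δ − sin φ₁ sin φ₂) = -19.43499°

19.435°W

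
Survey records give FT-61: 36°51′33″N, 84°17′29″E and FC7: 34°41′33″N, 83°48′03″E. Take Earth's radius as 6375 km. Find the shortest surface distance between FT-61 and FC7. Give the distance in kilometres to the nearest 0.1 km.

245.1 km

FT-61: φ = +36.85917°, λ = +84.29139°
FC7: φ = +34.69250°, λ = +83.80083°
Δφ = -2.1667°,  Δλ = -0.4906°
a = sin²(Δφ/2) + cos φ₁ cos φ₂ sin²(Δλ/2) = 0.000370
c = 2·arcsin(√a) = 0.038448 rad = 2.2029°
d = R·c = 6375 × 0.038448 = 245.1 km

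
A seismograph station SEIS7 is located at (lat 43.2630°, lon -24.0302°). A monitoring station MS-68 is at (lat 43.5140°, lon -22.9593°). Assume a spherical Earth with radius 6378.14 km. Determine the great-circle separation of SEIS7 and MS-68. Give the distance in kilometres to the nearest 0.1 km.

91.0 km

Δφ = 0.2510°,  Δλ = 1.0709°
a = sin²(Δφ/2) + cos φ₁ cos φ₂ sin²(Δλ/2) = 0.000051
c = 2·arcsin(√a) = 0.014272 rad = 0.8177°
d = R·c = 6378.14 × 0.014272 = 91.0 km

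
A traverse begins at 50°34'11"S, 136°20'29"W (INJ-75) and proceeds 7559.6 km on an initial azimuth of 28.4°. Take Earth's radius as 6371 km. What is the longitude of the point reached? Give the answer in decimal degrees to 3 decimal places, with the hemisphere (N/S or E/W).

109.410°W

INJ-75: φ = -50.56972°, λ = -136.34139°
δ = d/R = 7559.6/6371 = 1.186564 rad
φ₂ = arcsin(sin φ₁ cos δ + cos φ₁ sin δ cos θ)
   = arcsin(-0.77240·0.37485 + 0.63514·0.92709·0.87965) = 13.20470°
λ₂ = λ₁ + atan2(sin θ sin δ cos φ₁, cos δ − sin φ₁ sin φ₂) = -109.41021°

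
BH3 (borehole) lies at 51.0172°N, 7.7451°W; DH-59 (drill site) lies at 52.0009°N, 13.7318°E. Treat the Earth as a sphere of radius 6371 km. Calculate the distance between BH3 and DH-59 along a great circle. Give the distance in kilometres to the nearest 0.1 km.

1484.9 km

Δφ = 0.9837°,  Δλ = 21.4769°
a = sin²(Δφ/2) + cos φ₁ cos φ₂ sin²(Δλ/2) = 0.013520
c = 2·arcsin(√a) = 0.233075 rad = 13.3542°
d = R·c = 6371 × 0.233075 = 1484.9 km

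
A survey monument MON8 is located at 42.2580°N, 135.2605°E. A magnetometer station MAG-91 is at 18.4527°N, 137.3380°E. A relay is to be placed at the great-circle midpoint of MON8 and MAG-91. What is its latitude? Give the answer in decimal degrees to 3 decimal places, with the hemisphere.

Bx = cos φ₂ cos Δλ = 0.947962,  By = cos φ₂ sin Δλ = 0.034387
φₘ = atan2(sin φ₁ + sin φ₂, √((cos φ₁ + Bx)² + By²)) = 30.35939°
λₘ = λ₁ + atan2(By, cos φ₁ + Bx) = 136.42749°

30.359°N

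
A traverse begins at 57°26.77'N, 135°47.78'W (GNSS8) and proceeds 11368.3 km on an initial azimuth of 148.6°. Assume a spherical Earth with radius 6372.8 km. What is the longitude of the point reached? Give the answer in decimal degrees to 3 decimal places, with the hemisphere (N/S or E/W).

GNSS8: φ = +57.44617°, λ = -135.79633°
δ = d/R = 11368.3/6372.8 = 1.783878 rad
φ₂ = arcsin(sin φ₁ cos δ + cos φ₁ sin δ cos θ)
   = arcsin(0.84289·-0.21147 + 0.53809·0.97738·-0.85355) = -38.84011°
λ₂ = λ₁ + atan2(sin θ sin δ cos φ₁, cos δ − sin φ₁ sin φ₂) = -94.96935°

94.969°W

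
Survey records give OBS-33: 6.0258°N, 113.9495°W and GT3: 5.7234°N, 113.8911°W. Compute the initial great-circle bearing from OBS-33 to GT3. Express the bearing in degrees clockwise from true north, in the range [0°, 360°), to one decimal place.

169.1°

Δλ = 0.0584°
y = sin Δλ · cos φ₂ = 0.001014
x = cos φ₁ sin φ₂ − sin φ₁ cos φ₂ cos Δλ = -0.005278
θ = atan2(y, x) = 169.1225° → 169.1225° (mod 360°)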